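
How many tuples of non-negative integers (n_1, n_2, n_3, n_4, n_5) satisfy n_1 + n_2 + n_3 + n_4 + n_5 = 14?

Stars and bars with 14 stars and 4 bars:
C(14+5-1, 5-1) = C(18,4).

Final answer: C(18,4) = 3060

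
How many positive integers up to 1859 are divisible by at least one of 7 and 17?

Multiples of 7: 265. Multiples of 17: 109. Of both (lcm=119): 15.
By inclusion-exclusion: 265 + 109 - 15.

Final answer: 359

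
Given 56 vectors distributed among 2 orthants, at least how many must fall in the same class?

By pigeonhole with 56 objects and 2 categories: ceiling(56/2).

Final answer: 28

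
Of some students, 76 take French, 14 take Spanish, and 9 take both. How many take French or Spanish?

|A union B| = |A| + |B| - |A intersect B| = 76 + 14 - 9.

Final answer: 81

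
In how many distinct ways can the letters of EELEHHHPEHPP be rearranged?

Letters (E:4, H:4, L:1, P:3). Total letters: 12.
Permutations = 12!/(4! x 4! x 3!).

Final answer: 138600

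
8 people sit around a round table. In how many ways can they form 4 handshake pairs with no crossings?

This is a standard Catalan-number count: the answer is C_n. Here n = 8/2 = 4.
C_n = C(2n,n)/(n+1), so C_{4} = C(8,4)/5 = 70/5.

Final answer: C_{4} = 14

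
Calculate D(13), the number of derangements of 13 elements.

D(n) = (n-1)(D(n-1) + D(n-2)), D(0)=1, D(1)=0.
Building up: D(2)=1, D(3)=2, D(4)=9, D(5)=44, D(6)=265, D(7)=1854, D(8)=14833, D(9)=133496, D(10)=1334961, D(11)=14684570, D(12)=176214841.
D(13) = 12 x (D(12) + D(11)) = 12 x (176214841 + 14684570).

Final answer: D(13) = 2290792932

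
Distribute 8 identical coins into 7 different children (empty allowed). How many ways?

Stars and bars: C(n+k-1, k-1) = C(14,6).

Final answer: C(14,6) = 3003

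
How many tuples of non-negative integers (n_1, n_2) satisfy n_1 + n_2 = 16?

Stars and bars with 16 stars and 1 bars:
C(16+2-1, 2-1) = C(17,1).

Final answer: C(17,1) = 17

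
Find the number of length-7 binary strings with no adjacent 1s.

Let a(n) count valid strings. If the last bit is 0 the prefix is any valid string of length n-1; if it is 1 the string must end in 01 with a valid prefix of length n-2. So a(n) = a(n-1) + a(n-2), a(1)=2, a(2)=3.
Iterating the recurrence: a(1)=2, a(2)=3, a(3)=5, a(4)=8, a(5)=13, a(6)=21, a(7)=34.

Final answer: 34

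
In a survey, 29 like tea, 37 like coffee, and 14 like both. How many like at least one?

|A union B| = |A| + |B| - |A intersect B| = 29 + 37 - 14.

Final answer: 52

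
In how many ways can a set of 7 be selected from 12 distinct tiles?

C(12,7) = 12!/(7! x (12-7)!).

Final answer: C(12,7) = 792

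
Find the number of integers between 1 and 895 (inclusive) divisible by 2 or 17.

Multiples of 2: 447. Multiples of 17: 52. Of both (lcm=34): 26.
By inclusion-exclusion: 447 + 52 - 26.

Final answer: 473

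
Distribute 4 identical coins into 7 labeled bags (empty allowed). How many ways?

Stars and bars: C(n+k-1, k-1) = C(10,6).

Final answer: C(10,6) = 210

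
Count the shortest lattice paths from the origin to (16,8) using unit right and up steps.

Each path has 16 right steps and 8 up steps in some order (24 steps total).
Choose which 8 of the 24 steps are up: C(24,8).

Final answer: C(24,8) = 735471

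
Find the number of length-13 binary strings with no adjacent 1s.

Let a(n) count valid strings. If the last bit is 0 the prefix is any valid string of length n-1; if it is 1 the string must end in 01 with a valid prefix of length n-2. So a(n) = a(n-1) + a(n-2), a(1)=2, a(2)=3.
Computing successive values: a(1)=2, a(2)=3, a(3)=5, a(4)=8, a(5)=13, a(6)=21, a(7)=34, a(8)=55, a(9)=89, a(10)=144, a(11)=233, a(12)=377, a(13)=610.

Final answer: 610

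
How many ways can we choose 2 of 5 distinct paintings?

C(5,2) = 5!/(2! x (5-2)!).

Final answer: C(5,2) = 10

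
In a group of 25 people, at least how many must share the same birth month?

There are 12 possible values for birth month. With 25 people and 12 categories, by pigeonhole: ceiling(25/12).

Final answer: 3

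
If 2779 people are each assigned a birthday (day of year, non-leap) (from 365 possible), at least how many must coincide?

There are 365 possible values for birthday (day of year, non-leap). With 2779 people and 365 categories, by pigeonhole: ceiling(2779/365).

Final answer: 8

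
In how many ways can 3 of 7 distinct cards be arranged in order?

P(7,3) = 7!/(7-3)! = 7!/4!.

Final answer: P(7,3) = 210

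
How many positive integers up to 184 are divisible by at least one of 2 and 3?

Multiples of 2: 92. Multiples of 3: 61. Of both (lcm=6): 30.
By inclusion-exclusion: 92 + 61 - 30.

Final answer: 123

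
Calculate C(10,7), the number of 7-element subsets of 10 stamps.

C(10,7) = 10!/(7! x 3!).

Final answer: \binom{10}{7} = 120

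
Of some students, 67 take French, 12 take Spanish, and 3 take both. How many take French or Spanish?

|A union B| = |A| + |B| - |A intersect B| = 67 + 12 - 3.

Final answer: 76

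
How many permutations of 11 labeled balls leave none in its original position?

Derangements satisfy D(n) = (n-1)(D(n-1) + D(n-2)), starting from D(0)=1, D(1)=0.
D(2) = 1 x (0 + 1) = 1
D(3) = 2 x (1 + 0) = 2
D(4) = 3 x (2 + 1) = 9
D(5) = 4 x (9 + 2) = 44
D(6) = 5 x (44 + 9) = 265
D(7) = 6 x (265 + 44) = 1854
D(8) = 7 x (1854 + 265) = 14833
D(9) = 8 x (14833 + 1854) = 133496
D(10) = 9 x (133496 + 14833) = 1334961
D(11) = 10 x (D(10) + D(9)) = 10 x (1334961 + 133496)

Final answer: D(11) = 14684570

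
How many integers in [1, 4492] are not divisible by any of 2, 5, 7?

|div by 2|=2246, |div by 5|=898, |div by 7|=641.
|div by 2&5|=449, |div by 2&7|=320, |div by 5&7|=128, |div by all|=64.
By inclusion-exclusion, divisible by at least one: 2246+898+641-449-320-128+64 = 2952.
Not divisible by any: 4492 - 2952.

Final answer: 1540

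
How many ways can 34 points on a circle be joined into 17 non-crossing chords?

This is counted by the nth Catalan number C_n. Here n = 34/2 = 17.
C_n = (2n)!/(n!(n+1)!), so C_{17} = 34!/(17! x 18!) = C(34,17)/18 = 2333606220/18.

Final answer: C_{17} = 129644790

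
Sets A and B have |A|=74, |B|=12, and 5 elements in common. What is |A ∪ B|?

|A union B| = |A| + |B| - |A intersect B| = 74 + 12 - 5.

Final answer: 81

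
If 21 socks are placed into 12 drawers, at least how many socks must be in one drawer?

By the pigeonhole principle: ceiling(21/12).

Final answer: 2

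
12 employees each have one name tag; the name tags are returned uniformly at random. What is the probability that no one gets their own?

D(n) = (n-1)(D(n-1) + D(n-2)), D(0)=1, D(1)=0.
Building up: D(2)=1, D(3)=2, D(4)=9, D(5)=44, D(6)=265, D(7)=1854, D(8)=14833, D(9)=133496, D(10)=1334961, D(11)=14684570, D(12)=176214841.
Total arrangements: 12! = 479001600.
Probability = D(12)/12! = 16019531/43545600.

Final answer: D(12)/12! = 176214841/479001600 = 0.367879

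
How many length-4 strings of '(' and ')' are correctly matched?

This is a standard Catalan-number count: the answer is C_n. Here n = 2 (pairs).
C_n = (2n)!/(n!(n+1)!), so C_{2} = 4!/(2! x 3!) = C(4,2)/3 = 6/3.

Final answer: C_{2} = 2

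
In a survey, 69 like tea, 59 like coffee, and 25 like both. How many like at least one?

|A union B| = |A| + |B| - |A intersect B| = 69 + 59 - 25.

Final answer: 103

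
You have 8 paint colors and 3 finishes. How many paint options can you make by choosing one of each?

By the multiplication principle: 8 x 3.

Final answer: 24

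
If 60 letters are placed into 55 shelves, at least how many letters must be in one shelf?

By the pigeonhole principle: ceiling(60/55).

Final answer: 2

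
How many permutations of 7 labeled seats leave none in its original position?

Derangements satisfy D(n) = (n-1)(D(n-1) + D(n-2)), starting from D(0)=1, D(1)=0.
D(2) = 1 x (0 + 1) = 1
D(3) = 2 x (1 + 0) = 2
D(4) = 3 x (2 + 1) = 9
D(5) = 4 x (9 + 2) = 44
D(6) = 5 x (44 + 9) = 265
D(7) = 6 x (D(6) + D(5)) = 6 x (265 + 44)

Final answer: D(7) = 1854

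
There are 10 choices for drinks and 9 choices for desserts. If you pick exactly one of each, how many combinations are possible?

By the multiplication principle: 10 x 9.

Final answer: 90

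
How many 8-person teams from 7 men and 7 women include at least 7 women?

Sum over valid woman counts:
C(7,7)C(7,1).

Final answer: 7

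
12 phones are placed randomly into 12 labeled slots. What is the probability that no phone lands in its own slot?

D(n) = (n-1)(D(n-1) + D(n-2)), D(0)=1, D(1)=0.
Building up: D(2)=1, D(3)=2, D(4)=9, D(5)=44, D(6)=265, D(7)=1854, D(8)=14833, D(9)=133496, D(10)=1334961, D(11)=14684570, D(12)=176214841.
Total arrangements: 12! = 479001600.
Probability = D(12)/12! = 16019531/43545600.

Final answer: D(12)/12! = 176214841/479001600 = 0.367879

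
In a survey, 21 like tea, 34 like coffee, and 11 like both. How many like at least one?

|A union B| = |A| + |B| - |A intersect B| = 21 + 34 - 11.

Final answer: 44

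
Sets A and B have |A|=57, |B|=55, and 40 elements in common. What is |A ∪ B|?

|A union B| = |A| + |B| - |A intersect B| = 57 + 55 - 40.

Final answer: 72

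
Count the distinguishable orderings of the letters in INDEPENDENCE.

Letters (C:1, D:2, E:4, I:1, N:3, P:1). Total letters: 12.
Permutations = 12!/(4! x 3! x 2!).

Final answer: 1663200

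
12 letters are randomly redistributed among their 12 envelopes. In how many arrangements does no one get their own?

Use the recurrence D(n) = (n-1)(D(n-1) + D(n-2)) with D(0)=1, D(1)=0.
D(2) = 1 x (0 + 1) = 1
D(3) = 2 x (1 + 0) = 2
D(4) = 3 x (2 + 1) = 9
D(5) = 4 x (9 + 2) = 44
D(6) = 5 x (44 + 9) = 265
D(7) = 6 x (265 + 44) = 1854
D(8) = 7 x (1854 + 265) = 14833
D(9) = 8 x (14833 + 1854) = 133496
D(10) = 9 x (133496 + 14833) = 1334961
D(11) = 10 x (1334961 + 133496) = 14684570
D(12) = 11 x (D(11) + D(10)) = 11 x (14684570 + 1334961)

Final answer: D(12) = 176214841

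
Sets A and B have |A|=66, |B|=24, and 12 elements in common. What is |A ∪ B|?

|A union B| = |A| + |B| - |A intersect B| = 66 + 24 - 12.

Final answer: 78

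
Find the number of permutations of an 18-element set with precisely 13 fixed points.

Choose which 13 elements are fixed: C(18,13) = 8568.
Derange the remaining 5 using D(j) = (j-1)(D(j-1) + D(j-2)), D(0)=1, D(1)=0: D(2)=1, D(3)=2, D(4)=9, D(5)=44.
Total: 8568 x 44.

Final answer: C(18,13) D(5) = 376992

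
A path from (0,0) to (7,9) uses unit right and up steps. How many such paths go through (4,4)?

Paths (0,0)->(4,4): C(8,4) = 70.
Paths (4,4)->(7,9): C(8,5) = 56.
By multiplication principle: 70 x 56.

Final answer: 3920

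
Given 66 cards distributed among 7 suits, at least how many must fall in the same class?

By pigeonhole with 66 objects and 7 categories: ceiling(66/7).

Final answer: 10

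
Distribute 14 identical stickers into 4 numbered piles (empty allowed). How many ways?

Stars and bars: C(n+k-1, k-1) = C(17,3).

Final answer: C(17,3) = 680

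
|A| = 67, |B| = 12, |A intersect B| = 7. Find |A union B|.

|A union B| = |A| + |B| - |A intersect B| = 67 + 12 - 7.

Final answer: 72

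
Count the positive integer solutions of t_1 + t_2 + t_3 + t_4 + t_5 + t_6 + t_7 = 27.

Substitute t'_i = t_i - 1 (so t'_i >= 0). Then sum t'_i = 27 - 7 = 20.
Stars and bars: C(20+7-1, 7-1) = C(26,6).

Final answer: C(26,6) = 230230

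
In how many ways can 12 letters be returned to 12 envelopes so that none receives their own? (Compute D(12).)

Derangements satisfy D(n) = (n-1)(D(n-1) + D(n-2)), starting from D(0)=1, D(1)=0.
D(2) = 1 x (0 + 1) = 1
D(3) = 2 x (1 + 0) = 2
D(4) = 3 x (2 + 1) = 9
D(5) = 4 x (9 + 2) = 44
D(6) = 5 x (44 + 9) = 265
D(7) = 6 x (265 + 44) = 1854
D(8) = 7 x (1854 + 265) = 14833
D(9) = 8 x (14833 + 1854) = 133496
D(10) = 9 x (133496 + 14833) = 1334961
D(11) = 10 x (1334961 + 133496) = 14684570
D(12) = 11 x (D(11) + D(10)) = 11 x (14684570 + 1334961)

Final answer: D(12) = 176214841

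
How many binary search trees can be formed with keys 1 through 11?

The structures are counted by the Catalan number C_n. Here n = 11.
Using C_0 = 1 and C_(k+1) = C_k x 2(2k+1)/(k+2), build up term by term: C_1=1, C_2=2, C_3=5, C_4=14, C_5=42, C_6=132, C_7=429, C_8=1430, C_9=4862, C_10=16796, C_11=58786.

Final answer: C_{11} = 58786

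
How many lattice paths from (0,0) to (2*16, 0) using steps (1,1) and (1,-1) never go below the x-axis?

Total monotonic paths to (16,16): C(32,16) = 601080390.
A path is bad iff it touches y = x + 1; reflecting its initial segment maps bad paths bijectively onto all paths to (15,17), of which there are C(32,17) = 565722720.
Valid Dyck paths: 601080390 - 565722720.
(Equivalently, C_{16} = C(32,16)/17 = 601080390/17.)

Final answer: C_{16} = 35357670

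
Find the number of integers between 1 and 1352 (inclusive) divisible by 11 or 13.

Multiples of 11: 122. Multiples of 13: 104. Of both (lcm=143): 9.
By inclusion-exclusion: 122 + 104 - 9.

Final answer: 217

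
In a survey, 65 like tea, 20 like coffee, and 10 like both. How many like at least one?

|A union B| = |A| + |B| - |A intersect B| = 65 + 20 - 10.

Final answer: 75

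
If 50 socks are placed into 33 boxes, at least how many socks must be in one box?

By the pigeonhole principle: ceiling(50/33).

Final answer: 2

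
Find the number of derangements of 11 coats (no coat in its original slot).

Use the recurrence D(n) = (n-1)(D(n-1) + D(n-2)) with D(0)=1, D(1)=0.
D(2) = 1 x (0 + 1) = 1
D(3) = 2 x (1 + 0) = 2
D(4) = 3 x (2 + 1) = 9
D(5) = 4 x (9 + 2) = 44
D(6) = 5 x (44 + 9) = 265
D(7) = 6 x (265 + 44) = 1854
D(8) = 7 x (1854 + 265) = 14833
D(9) = 8 x (14833 + 1854) = 133496
D(10) = 9 x (133496 + 14833) = 1334961
D(11) = 10 x (D(10) + D(9)) = 10 x (1334961 + 133496)

Final answer: D(11) = 14684570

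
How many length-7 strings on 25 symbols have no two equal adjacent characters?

Let g(n) count such strings. g(1) = 25, and each valid string of length n-1 extends in 24 ways (any symbol but the last), so g(n) = 24 g(n-1).
Total: g(7) = 25 x 24^6.

Final answer: 25 x 24^{6} = 4777574400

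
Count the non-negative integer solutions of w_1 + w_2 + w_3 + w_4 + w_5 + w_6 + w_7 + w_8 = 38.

Stars and bars with 38 stars and 7 bars:
C(38+8-1, 8-1) = C(45,7).

Final answer: C(45,7) = 45379620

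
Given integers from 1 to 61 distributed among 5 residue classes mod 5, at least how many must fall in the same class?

By pigeonhole with 61 objects and 5 categories: ceiling(61/5).

Final answer: 13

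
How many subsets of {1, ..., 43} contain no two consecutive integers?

Condition on whether n belongs to the subset: if not, any valid subset of {1, ..., n-1} works (a(n-1)); if so, n-1 is excluded and the rest is a valid subset of {1, ..., n-2} (a(n-2)). Hence a(n) = a(n-1) + a(n-2), a(1)=2, a(2)=3.
Building up term by term: a(1)=2, a(2)=3, a(3)=5, a(4)=8, a(5)=13, a(6)=21, a(7)=34, a(8)=55, a(9)=89, a(10)=144, a(11)=233, a(12)=377, a(13)=610, a(14)=987, a(15)=1597, a(16)=2584, a(17)=4181, a(18)=6765, a(19)=10946, a(20)=17711, a(21)=28657, a(22)=46368, a(23)=75025, a(24)=121393, a(25)=196418, a(26)=317811, a(27)=514229, a(28)=832040, a(29)=1346269, a(30)=2178309, a(31)=3524578, a(32)=5702887, a(33)=9227465, a(34)=14930352, a(35)=24157817, a(36)=39088169, a(37)=63245986, a(38)=102334155, a(39)=165580141, a(40)=267914296, a(41)=433494437, a(42)=701408733, a(43)=1134903170.

Final answer: 1134903170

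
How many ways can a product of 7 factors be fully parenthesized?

This is counted by the nth Catalan number C_n. Here n = 7 - 1 = 6.
Using C_0 = 1 and C_(k+1) = C_k x 2(2k+1)/(k+2), build up term by term: C_1=1, C_2=2, C_3=5, C_4=14, C_5=42, C_6=132.

Final answer: C_{6} = 132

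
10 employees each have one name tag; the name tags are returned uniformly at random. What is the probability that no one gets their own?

Use the recurrence D(n) = (n-1)(D(n-1) + D(n-2)) with D(0)=1, D(1)=0.
Building up: D(2)=1, D(3)=2, D(4)=9, D(5)=44, D(6)=265, D(7)=1854, D(8)=14833, D(9)=133496, D(10)=1334961.
Total arrangements: 10! = 3628800.
Probability = D(10)/10! = 16481/44800.

Final answer: D(10)/10! = 1334961/3628800 = 0.367879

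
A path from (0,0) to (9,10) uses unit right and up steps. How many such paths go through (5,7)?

Paths (0,0)->(5,7): C(12,7) = 792.
Paths (5,7)->(9,10): C(7,3) = 35.
By multiplication principle: 792 x 35.

Final answer: 27720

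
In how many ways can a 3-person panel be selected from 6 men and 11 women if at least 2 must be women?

Sum over valid woman counts:
C(11,2)C(6,1) = 330
C(11,3)C(6,0) = 165
Total: 330 + 165.

Final answer: 495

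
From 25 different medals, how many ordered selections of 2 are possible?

P(25,2) = 25!/(25-2)! = 25!/23!.

Final answer: P(25,2) = 600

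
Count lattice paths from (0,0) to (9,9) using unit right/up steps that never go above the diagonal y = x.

Total monotonic paths to (9,9): C(18,9) = 48620.
By the reflection principle, paths that go above the diagonal number C(18,10) = 43758.
Valid Dyck paths: 48620 - 43758.
(This is the Catalan number C_{9}.)

Final answer: C_{9} = 4862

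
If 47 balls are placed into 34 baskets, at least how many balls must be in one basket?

By the pigeonhole principle: ceiling(47/34).

Final answer: 2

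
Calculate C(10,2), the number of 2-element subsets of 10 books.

C(10,2) = 10!/(2! x (10-2)!).

Final answer: C(10,2) = 45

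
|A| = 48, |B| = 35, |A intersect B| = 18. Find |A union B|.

|A union B| = |A| + |B| - |A intersect B| = 48 + 35 - 18.

Final answer: 65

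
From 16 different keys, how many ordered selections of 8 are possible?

P(16,8) = 16!/(16-8)! = 16!/8!.

Final answer: P(16,8) = 518918400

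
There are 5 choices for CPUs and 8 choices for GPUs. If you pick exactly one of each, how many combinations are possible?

By the multiplication principle: 5 x 8.

Final answer: 40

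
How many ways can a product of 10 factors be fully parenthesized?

The structures are counted by the Catalan number C_n. Here n = 10 - 1 = 9.
C_n = (2n)!/(n!(n+1)!), so C_{9} = 18!/(9! x 10!) = C(18,9)/10 = 48620/10.

Final answer: C_{9} = 4862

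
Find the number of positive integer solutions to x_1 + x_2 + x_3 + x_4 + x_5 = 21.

Substitute x'_i = x_i - 1 (so x'_i >= 0). Then sum x'_i = 21 - 5 = 16.
Stars and bars: C(16+5-1, 5-1) = C(20,4).

Final answer: C(20,4) = 4845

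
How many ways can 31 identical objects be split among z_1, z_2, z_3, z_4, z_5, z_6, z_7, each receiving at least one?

Substitute z'_i = z_i - 1 (so z'_i >= 0). Then sum z'_i = 31 - 7 = 24.
Stars and bars: C(24+7-1, 7-1) = C(30,6).

Final answer: C(30,6) = 593775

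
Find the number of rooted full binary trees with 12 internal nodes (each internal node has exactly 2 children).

This is a standard Catalan-number count: the answer is C_n. Here n = 12.
C_n = C(2n,n)/(n+1), so C_{12} = C(24,12)/13 = 2704156/13.

Final answer: C_{12} = 208012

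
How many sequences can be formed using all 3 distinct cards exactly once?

The number of ways to arrange 3 distinct objects is 3!.

Final answer: 3! = 6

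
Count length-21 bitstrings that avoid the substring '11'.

A valid string ends in 0 (append to any length-(n-1) valid string) or in 01 (append to any length-(n-2) valid string), so a(n) = a(n-1) + a(n-2) with a(1)=2, a(2)=3.
Iterating the recurrence: a(1)=2, a(2)=3, a(3)=5, a(4)=8, a(5)=13, a(6)=21, a(7)=34, a(8)=55, a(9)=89, a(10)=144, a(11)=233, a(12)=377, a(13)=610, a(14)=987, a(15)=1597, a(16)=2584, a(17)=4181, a(18)=6765, a(19)=10946, a(20)=17711, a(21)=28657.

Final answer: 28657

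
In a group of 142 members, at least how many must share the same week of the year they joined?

There are 52 possible values for week of the year they joined. With 142 members and 52 categories, by pigeonhole: ceiling(142/52).

Final answer: 3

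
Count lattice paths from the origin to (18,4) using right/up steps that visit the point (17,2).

Paths (0,0)->(17,2): C(19,2) = 171.
Paths (17,2)->(18,4): C(3,2) = 3.
By multiplication principle: 171 x 3.

Final answer: 513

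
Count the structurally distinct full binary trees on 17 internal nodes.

The structures are counted by the Catalan number C_n. Here n = 17.
Using C_0 = 1 and C_(k+1) = C_k x 2(2k+1)/(k+2), build up term by term: C_1=1, C_2=2, C_3=5, C_4=14, C_5=42, C_6=132, C_7=429, C_8=1430, C_9=4862, C_10=16796, C_11=58786, C_12=208012, C_13=742900, C_14=2674440, C_15=9694845, C_16=35357670, C_17=129644790.

Final answer: C_{17} = 129644790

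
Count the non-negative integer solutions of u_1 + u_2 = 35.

Stars and bars with 35 stars and 1 bars:
C(35+2-1, 2-1) = C(36,1).

Final answer: C(36,1) = 36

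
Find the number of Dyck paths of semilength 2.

Total monotonic paths to (2,2): C(4,2) = 6.
Reflecting each bad path at its first crossing gives a bijection with paths to (1,3): C(4,3) = 4.
Valid Dyck paths: 6 - 4.
(Check: C(4,2) - C(4,3) = C(4,2)/3, the Catalan number C_{2}.)

Final answer: C_{2} = 2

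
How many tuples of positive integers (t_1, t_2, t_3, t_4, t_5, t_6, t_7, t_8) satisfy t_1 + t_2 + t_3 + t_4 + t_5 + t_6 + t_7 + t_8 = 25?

Substitute t'_i = t_i - 1 (so t'_i >= 0). Then sum t'_i = 25 - 8 = 17.
Stars and bars: C(17+8-1, 8-1) = C(24,7).

Final answer: C(24,7) = 346104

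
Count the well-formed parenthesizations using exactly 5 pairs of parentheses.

This is counted by the nth Catalan number C_n. Here n = 5 (pairs).
C_n = C(2n,n) - C(2n,n+1), so C_{5} = C(10,5) - C(10,6) = 252 - 210.

Final answer: C_{5} = 42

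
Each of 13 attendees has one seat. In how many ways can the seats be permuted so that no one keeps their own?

D(n) = (n-1)(D(n-1) + D(n-2)), D(0)=1, D(1)=0.
D(2) = 1 x (0 + 1) = 1
D(3) = 2 x (1 + 0) = 2
D(4) = 3 x (2 + 1) = 9
D(5) = 4 x (9 + 2) = 44
D(6) = 5 x (44 + 9) = 265
D(7) = 6 x (265 + 44) = 1854
D(8) = 7 x (1854 + 265) = 14833
D(9) = 8 x (14833 + 1854) = 133496
D(10) = 9 x (133496 + 14833) = 1334961
D(11) = 10 x (1334961 + 133496) = 14684570
D(12) = 11 x (14684570 + 1334961) = 176214841
D(13) = 12 x (D(12) + D(11)) = 12 x (176214841 + 14684570)

Final answer: D(13) = 2290792932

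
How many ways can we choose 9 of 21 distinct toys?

C(21,9) = 21!/(9! x 12!).

Final answer: \binom{21}{9} = 293930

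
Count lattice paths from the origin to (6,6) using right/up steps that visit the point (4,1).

Paths (0,0)->(4,1): C(5,1) = 5.
Paths (4,1)->(6,6): C(7,5) = 21.
By multiplication principle: 5 x 21.

Final answer: 105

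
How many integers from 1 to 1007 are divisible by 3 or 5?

Multiples of 3: 335. Multiples of 5: 201. Of both (lcm=15): 67.
By inclusion-exclusion: 335 + 201 - 67.

Final answer: 469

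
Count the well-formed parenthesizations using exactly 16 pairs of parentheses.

This is counted by the nth Catalan number C_n. Here n = 16 (pairs).
C_n = C(2n,n)/(n+1), so C_{16} = C(32,16)/17 = 601080390/17.

Final answer: C_{16} = 35357670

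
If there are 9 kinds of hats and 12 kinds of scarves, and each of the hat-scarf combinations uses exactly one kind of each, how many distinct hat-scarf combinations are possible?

By the multiplication principle: 9 x 12.

Final answer: 108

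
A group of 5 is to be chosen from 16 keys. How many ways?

C(16,5) = 16!/(5! x (16-5)!).

Final answer: C(16,5) = 4368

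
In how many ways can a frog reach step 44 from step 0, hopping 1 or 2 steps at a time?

Condition on the final move: it is a 1-step (f(n-1) ways to get there) or a 2-step (f(n-2) ways), so f(n) = f(n-1) + f(n-2), with f(1)=1, f(2)=2.
Iterating the recurrence: f(1)=1, f(2)=2, f(3)=3, f(4)=5, f(5)=8, f(6)=13, f(7)=21, f(8)=34, f(9)=55, f(10)=89, f(11)=144, f(12)=233, f(13)=377, f(14)=610, f(15)=987, f(16)=1597, f(17)=2584, f(18)=4181, f(19)=6765, f(20)=10946, f(21)=17711, f(22)=28657, f(23)=46368, f(24)=75025, f(25)=121393, f(26)=196418, f(27)=317811, f(28)=514229, f(29)=832040, f(30)=1346269, f(31)=2178309, f(32)=3524578, f(33)=5702887, f(34)=9227465, f(35)=14930352, f(36)=24157817, f(37)=39088169, f(38)=63245986, f(39)=102334155, f(40)=165580141, f(41)=267914296, f(42)=433494437, f(43)=701408733, f(44)=1134903170.

Final answer: 1134903170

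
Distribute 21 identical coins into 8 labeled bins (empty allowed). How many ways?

Stars and bars: C(n+k-1, k-1) = C(28,7).

Final answer: C(28,7) = 1184040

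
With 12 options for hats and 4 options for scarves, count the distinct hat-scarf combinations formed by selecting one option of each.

By the multiplication principle: 12 x 4.

Final answer: 48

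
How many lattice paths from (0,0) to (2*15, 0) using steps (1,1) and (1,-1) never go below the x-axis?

Total monotonic paths to (15,15): C(30,15) = 155117520.
Reflecting each bad path at its first crossing gives a bijection with paths to (14,16): C(30,16) = 145422675.
Valid Dyck paths: 155117520 - 145422675.
(These counts are the Catalan numbers.)

Final answer: C_{15} = 9694845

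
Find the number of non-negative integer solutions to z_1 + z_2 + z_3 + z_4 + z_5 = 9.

Stars and bars with 9 stars and 4 bars:
C(9+5-1, 5-1) = C(13,4).

Final answer: C(13,4) = 715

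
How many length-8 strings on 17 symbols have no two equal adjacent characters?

First character: 17 choices. Each subsequent: 16 choices (must differ from the previous one).
Total: 17 x 16^7.

Final answer: 17 x 16^{7} = 4563402752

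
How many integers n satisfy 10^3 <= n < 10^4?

These are the integers in [10^3, 10^4), so the count is 10^4 - 10^3 = 9 x 10^3.

Final answer: 9000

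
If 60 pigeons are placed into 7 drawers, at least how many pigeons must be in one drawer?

By the pigeonhole principle: ceiling(60/7).

Final answer: 9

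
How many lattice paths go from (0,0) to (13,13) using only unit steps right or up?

Each path has 13 right steps and 13 up steps in some order (26 steps total).
Choose which 13 of the 26 steps are up: C(26,13).

Final answer: C(26,13) = 10400600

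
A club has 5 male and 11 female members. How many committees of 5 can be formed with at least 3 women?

Sum over valid woman counts:
C(11,3)C(5,2) = 1650
C(11,4)C(5,1) = 1650
C(11,5)C(5,0) = 462
Total: 1650 + 1650 + 462.

Final answer: 3762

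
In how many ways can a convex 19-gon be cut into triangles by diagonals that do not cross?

The structures are counted by the Catalan number C_n. Here n = 19 - 2 = 17.
C_n = C(2n,n)/(n+1), so C_{17} = C(34,17)/18 = 2333606220/18.

Final answer: C_{17} = 129644790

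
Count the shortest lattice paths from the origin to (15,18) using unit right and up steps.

Each path has 15 right steps and 18 up steps in some order (33 steps total).
Choose which 18 of the 33 steps are up: C(33,18).

Final answer: C(33,18) = 1037158320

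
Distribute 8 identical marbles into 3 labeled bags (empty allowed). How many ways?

Stars and bars: C(n+k-1, k-1) = C(10,2).

Final answer: C(10,2) = 45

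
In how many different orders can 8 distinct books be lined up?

The number of ways to arrange 8 distinct objects is 8!.

Final answer: 8! = 40320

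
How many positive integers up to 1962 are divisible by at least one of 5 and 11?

Multiples of 5: 392. Multiples of 11: 178. Of both (lcm=55): 35.
By inclusion-exclusion: 392 + 178 - 35.

Final answer: 535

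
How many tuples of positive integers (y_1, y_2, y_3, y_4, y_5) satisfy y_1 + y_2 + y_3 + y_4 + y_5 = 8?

Substitute y'_i = y_i - 1 (so y'_i >= 0). Then sum y'_i = 8 - 5 = 3.
Stars and bars: C(3+5-1, 5-1) = C(7,4).

Final answer: C(7,4) = 35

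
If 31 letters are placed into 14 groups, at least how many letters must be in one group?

By the pigeonhole principle: ceiling(31/14).

Final answer: 3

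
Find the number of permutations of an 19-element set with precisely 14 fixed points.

Choose which 14 elements are fixed: C(19,14) = 11628.
Derange the remaining 5 using D(j) = (j-1)(D(j-1) + D(j-2)), D(0)=1, D(1)=0: D(2)=1, D(3)=2, D(4)=9, D(5)=44.
Total: 11628 x 44.

Final answer: C(19,14) D(5) = 511632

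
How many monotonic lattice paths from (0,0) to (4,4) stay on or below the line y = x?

Total monotonic paths to (4,4): C(8,4) = 70.
A path is bad iff it touches y = x + 1; reflecting its initial segment maps bad paths bijectively onto all paths to (3,5), of which there are C(8,5) = 56.
Valid Dyck paths: 70 - 56.
(Check: C(8,4) - C(8,5) = C(8,4)/5, the Catalan number C_{4}.)

Final answer: C_{4} = 14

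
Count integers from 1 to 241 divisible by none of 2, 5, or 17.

|div by 2|=120, |div by 5|=48, |div by 17|=14.
|div by 2&5|=24, |div by 2&17|=7, |div by 5&17|=2, |div by all|=1.
By inclusion-exclusion, divisible by at least one: 120+48+14-24-7-2+1 = 150.
Not divisible by any: 241 - 150.

Final answer: 91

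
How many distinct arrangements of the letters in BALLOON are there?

Letters (A:1, B:1, L:2, N:1, O:2). Total letters: 7.
Permutations = 7!/(2! x 2!).

Final answer: 1260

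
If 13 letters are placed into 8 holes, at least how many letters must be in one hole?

By the pigeonhole principle: ceiling(13/8).

Final answer: 2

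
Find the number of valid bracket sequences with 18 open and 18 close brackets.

This is counted by the nth Catalan number C_n. Here n = 18 (pairs).
Using C_0 = 1 and C_(k+1) = C_k x 2(2k+1)/(k+2), build up term by term: C_1=1, C_2=2, C_3=5, C_4=14, C_5=42, C_6=132, C_7=429, C_8=1430, C_9=4862, C_10=16796, C_11=58786, C_12=208012, C_13=742900, C_14=2674440, C_15=9694845, C_16=35357670, C_17=129644790, C_18=477638700.

Final answer: C_{18} = 477638700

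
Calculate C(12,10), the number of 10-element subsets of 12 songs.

C(12,10) = 12!/(10! x 2!).

Final answer: \binom{12}{10} = 66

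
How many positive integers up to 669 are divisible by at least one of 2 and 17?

Multiples of 2: 334. Multiples of 17: 39. Of both (lcm=34): 19.
By inclusion-exclusion: 334 + 39 - 19.

Final answer: 354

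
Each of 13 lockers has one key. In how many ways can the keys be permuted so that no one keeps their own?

Use the recurrence D(n) = (n-1)(D(n-1) + D(n-2)) with D(0)=1, D(1)=0.
D(2) = 1 x (0 + 1) = 1
D(3) = 2 x (1 + 0) = 2
D(4) = 3 x (2 + 1) = 9
D(5) = 4 x (9 + 2) = 44
D(6) = 5 x (44 + 9) = 265
D(7) = 6 x (265 + 44) = 1854
D(8) = 7 x (1854 + 265) = 14833
D(9) = 8 x (14833 + 1854) = 133496
D(10) = 9 x (133496 + 14833) = 1334961
D(11) = 10 x (1334961 + 133496) = 14684570
D(12) = 11 x (14684570 + 1334961) = 176214841
D(13) = 12 x (D(12) + D(11)) = 12 x (176214841 + 14684570)

Final answer: D(13) = 2290792932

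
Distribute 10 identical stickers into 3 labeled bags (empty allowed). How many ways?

Stars and bars: C(n+k-1, k-1) = C(12,2).

Final answer: C(12,2) = 66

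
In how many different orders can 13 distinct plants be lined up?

The number of ways to arrange 13 distinct objects is 13!.

Final answer: 13! = 6227020800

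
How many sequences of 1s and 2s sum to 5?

Condition on the final move: it is a 1-step (f(n-1) ways to get there) or a 2-step (f(n-2) ways), so f(n) = f(n-1) + f(n-2), with f(1)=1, f(2)=2.
Iterating the recurrence: f(1)=1, f(2)=2, f(3)=3, f(4)=5, f(5)=8.

Final answer: 8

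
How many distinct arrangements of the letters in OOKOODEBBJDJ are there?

Letters (B:2, D:2, E:1, J:2, K:1, O:4). Total letters: 12.
Permutations = 12!/(4! x 2! x 2! x 2!).

Final answer: 2494800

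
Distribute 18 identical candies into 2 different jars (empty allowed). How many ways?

Stars and bars: C(n+k-1, k-1) = C(19,1).

Final answer: C(19,1) = 19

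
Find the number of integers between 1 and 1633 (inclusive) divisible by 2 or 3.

Multiples of 2: 816. Multiples of 3: 544. Of both (lcm=6): 272.
By inclusion-exclusion: 816 + 544 - 272.

Final answer: 1088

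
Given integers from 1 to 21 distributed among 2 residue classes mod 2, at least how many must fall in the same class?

By pigeonhole with 21 objects and 2 categories: ceiling(21/2).

Final answer: 11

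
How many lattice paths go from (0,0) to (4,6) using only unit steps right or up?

Each path has 4 right steps and 6 up steps in some order (10 steps total).
Choose which 6 of the 10 steps are up: C(10,6).

Final answer: C(10,6) = 210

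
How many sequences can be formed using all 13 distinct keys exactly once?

The number of ways to arrange 13 distinct objects is 13!.

Final answer: 13! = 6227020800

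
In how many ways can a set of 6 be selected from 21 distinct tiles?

C(21,6) = 21!/(6! x (21-6)!).

Final answer: C(21,6) = 54264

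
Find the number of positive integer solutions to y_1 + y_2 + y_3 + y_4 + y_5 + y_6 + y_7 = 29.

Substitute y'_i = y_i - 1 (so y'_i >= 0). Then sum y'_i = 29 - 7 = 22.
Stars and bars: C(22+7-1, 7-1) = C(28,6).

Final answer: C(28,6) = 376740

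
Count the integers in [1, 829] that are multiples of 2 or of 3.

Multiples of 2: 414. Multiples of 3: 276. Of both (lcm=6): 138.
By inclusion-exclusion: 414 + 276 - 138.

Final answer: 552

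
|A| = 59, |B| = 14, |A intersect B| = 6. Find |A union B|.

|A union B| = |A| + |B| - |A intersect B| = 59 + 14 - 6.

Final answer: 67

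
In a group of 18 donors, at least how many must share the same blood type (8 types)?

There are 8 possible values for blood type (8 types). With 18 donors and 8 categories, by pigeonhole: ceiling(18/8).

Final answer: 3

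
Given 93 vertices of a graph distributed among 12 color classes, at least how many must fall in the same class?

By pigeonhole with 93 objects and 12 categories: ceiling(93/12).

Final answer: 8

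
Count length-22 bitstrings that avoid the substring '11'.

Let a(n) count valid strings. If the last bit is 0 the prefix is any valid string of length n-1; if it is 1 the string must end in 01 with a valid prefix of length n-2. So a(n) = a(n-1) + a(n-2), a(1)=2, a(2)=3.
Iterating the recurrence: a(1)=2, a(2)=3, a(3)=5, a(4)=8, a(5)=13, a(6)=21, a(7)=34, a(8)=55, a(9)=89, a(10)=144, a(11)=233, a(12)=377, a(13)=610, a(14)=987, a(15)=1597, a(16)=2584, a(17)=4181, a(18)=6765, a(19)=10946, a(20)=17711, a(21)=28657, a(22)=46368.

Final answer: 46368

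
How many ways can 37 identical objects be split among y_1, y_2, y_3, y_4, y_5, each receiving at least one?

Substitute y'_i = y_i - 1 (so y'_i >= 0). Then sum y'_i = 37 - 5 = 32.
Stars and bars: C(32+5-1, 5-1) = C(36,4).

Final answer: C(36,4) = 58905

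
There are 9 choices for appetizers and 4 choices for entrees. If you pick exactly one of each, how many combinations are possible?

By the multiplication principle: 9 x 4.

Final answer: 36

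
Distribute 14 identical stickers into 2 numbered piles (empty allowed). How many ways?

Stars and bars: C(n+k-1, k-1) = C(15,1).

Final answer: C(15,1) = 15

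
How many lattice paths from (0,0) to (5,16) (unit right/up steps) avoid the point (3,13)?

Total paths to (5,16): C(21,16) = 20349.
Paths through (3,13): C(16,13) x C(5,3) = 5600.
Avoiding (3,13): 20349 - 5600.

Final answer: 14749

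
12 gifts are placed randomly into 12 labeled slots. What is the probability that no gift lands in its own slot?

Derangements satisfy D(n) = (n-1)(D(n-1) + D(n-2)), starting from D(0)=1, D(1)=0.
Building up: D(2)=1, D(3)=2, D(4)=9, D(5)=44, D(6)=265, D(7)=1854, D(8)=14833, D(9)=133496, D(10)=1334961, D(11)=14684570, D(12)=176214841.
Total arrangements: 12! = 479001600.
Probability = D(12)/12! = 16019531/43545600.

Final answer: D(12)/12! = 176214841/479001600 = 0.367879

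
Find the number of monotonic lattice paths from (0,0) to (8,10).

Each path has 8 right steps and 10 up steps in some order (18 steps total).
Choose which 10 of the 18 steps are up: C(18,10).

Final answer: C(18,10) = 43758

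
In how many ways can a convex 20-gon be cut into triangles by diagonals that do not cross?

This is counted by the nth Catalan number C_n. Here n = 20 - 2 = 18.
C_n = C(2n,n)/(n+1), so C_{18} = C(36,18)/19 = 9075135300/19.

Final answer: C_{18} = 477638700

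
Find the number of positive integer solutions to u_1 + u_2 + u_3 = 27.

Substitute u'_i = u_i - 1 (so u'_i >= 0). Then sum u'_i = 27 - 3 = 24.
Stars and bars: C(24+3-1, 3-1) = C(26,2).

Final answer: C(26,2) = 325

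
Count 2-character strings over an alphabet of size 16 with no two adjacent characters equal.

Let g(n) count such strings. g(1) = 16, and each valid string of length n-1 extends in 15 ways (any symbol but the last), so g(n) = 15 g(n-1).
Total: g(2) = 16 x 15^1.

Final answer: 16 x 15^{1} = 240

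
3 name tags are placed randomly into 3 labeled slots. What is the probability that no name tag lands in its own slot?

Use the recurrence D(n) = (n-1)(D(n-1) + D(n-2)) with D(0)=1, D(1)=0.
Building up: D(2)=1, D(3)=2.
Total arrangements: 3! = 6.
Probability = D(3)/3! = 1/3.

Final answer: D(3)/3! = 2/6 = 0.333333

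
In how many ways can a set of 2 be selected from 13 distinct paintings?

C(13,2) = 13!/(2! x (13-2)!).

Final answer: C(13,2) = 78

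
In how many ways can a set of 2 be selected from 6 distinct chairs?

C(6,2) = 6!/(2! x (6-2)!).

Final answer: C(6,2) = 15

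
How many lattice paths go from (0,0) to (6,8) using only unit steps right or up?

Each path has 6 right steps and 8 up steps in some order (14 steps total).
Choose which 8 of the 14 steps are up: C(14,8).

Final answer: C(14,8) = 3003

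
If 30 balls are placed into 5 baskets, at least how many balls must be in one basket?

By the pigeonhole principle: ceiling(30/5).

Final answer: 6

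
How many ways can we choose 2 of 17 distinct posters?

C(17,2) = 17!/(2! x (17-2)!).

Final answer: C(17,2) = 136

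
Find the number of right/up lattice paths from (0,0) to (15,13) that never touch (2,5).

Total paths to (15,13): C(28,13) = 37442160.
Paths through (2,5): C(7,5) x C(21,8) = 4273290.
Avoiding (2,5): 37442160 - 4273290.

Final answer: 33168870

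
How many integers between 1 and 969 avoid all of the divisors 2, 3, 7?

|div by 2|=484, |div by 3|=323, |div by 7|=138.
|div by 2&3|=161, |div by 2&7|=69, |div by 3&7|=46, |div by all|=23.
By inclusion-exclusion, divisible by at least one: 484+323+138-161-69-46+23 = 692.
Not divisible by any: 969 - 692.

Final answer: 277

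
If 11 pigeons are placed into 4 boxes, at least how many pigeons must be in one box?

By the pigeonhole principle: ceiling(11/4).

Final answer: 3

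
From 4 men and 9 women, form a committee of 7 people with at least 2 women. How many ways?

Sum over valid woman counts:
C(9,3)C(4,4) = 84
C(9,4)C(4,3) = 504
C(9,5)C(4,2) = 756
C(9,6)C(4,1) = 336
C(9,7)C(4,0) = 36
Total: 84 + 504 + 756 + 336 + 36.

Final answer: 1716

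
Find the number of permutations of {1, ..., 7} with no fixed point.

D(n) = (n-1)(D(n-1) + D(n-2)), D(0)=1, D(1)=0.
Building up: D(2)=1, D(3)=2, D(4)=9, D(5)=44, D(6)=265.
D(7) = 6 x (D(6) + D(5)) = 6 x (265 + 44).

Final answer: D(7) = 1854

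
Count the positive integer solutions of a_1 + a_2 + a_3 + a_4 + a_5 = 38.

Substitute a'_i = a_i - 1 (so a'_i >= 0). Then sum a'_i = 38 - 5 = 33.
Stars and bars: C(33+5-1, 5-1) = C(37,4).

Final answer: C(37,4) = 66045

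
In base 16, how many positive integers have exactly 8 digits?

These are the integers in [16^7, 16^8), so the count is 16^8 - 16^7 = 15 x 16^7.

Final answer: 4026531840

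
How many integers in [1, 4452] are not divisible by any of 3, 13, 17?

|div by 3|=1484, |div by 13|=342, |div by 17|=261.
|div by 3&13|=114, |div by 3&17|=87, |div by 13&17|=20, |div by all|=6.
By inclusion-exclusion, divisible by at least one: 1484+342+261-114-87-20+6 = 1872.
Not divisible by any: 4452 - 1872.

Final answer: 2580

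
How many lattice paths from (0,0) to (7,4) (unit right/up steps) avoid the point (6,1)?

Total paths to (7,4): C(11,4) = 330.
Paths through (6,1): C(7,1) x C(4,3) = 28.
Avoiding (6,1): 330 - 28.

Final answer: 302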